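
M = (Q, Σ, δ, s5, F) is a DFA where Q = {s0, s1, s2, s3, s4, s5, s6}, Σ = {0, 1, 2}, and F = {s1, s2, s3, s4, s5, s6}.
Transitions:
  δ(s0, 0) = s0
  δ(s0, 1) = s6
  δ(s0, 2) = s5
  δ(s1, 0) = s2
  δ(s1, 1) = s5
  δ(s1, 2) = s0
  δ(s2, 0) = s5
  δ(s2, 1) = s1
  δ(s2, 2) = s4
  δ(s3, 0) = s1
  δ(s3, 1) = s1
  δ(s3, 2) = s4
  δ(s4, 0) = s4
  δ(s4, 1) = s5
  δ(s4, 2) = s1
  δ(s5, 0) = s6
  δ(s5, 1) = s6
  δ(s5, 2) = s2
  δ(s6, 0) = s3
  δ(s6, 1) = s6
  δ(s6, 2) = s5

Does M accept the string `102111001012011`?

s5 --1--> s6
s6 --0--> s3
s3 --2--> s4
s4 --1--> s5
s5 --1--> s6
s6 --1--> s6
s6 --0--> s3
s3 --0--> s1
s1 --1--> s5
s5 --0--> s6
s6 --1--> s6
s6 --2--> s5
s5 --0--> s6
s6 --1--> s6
s6 --1--> s6
End in state s6, which is an accepting state.

accepted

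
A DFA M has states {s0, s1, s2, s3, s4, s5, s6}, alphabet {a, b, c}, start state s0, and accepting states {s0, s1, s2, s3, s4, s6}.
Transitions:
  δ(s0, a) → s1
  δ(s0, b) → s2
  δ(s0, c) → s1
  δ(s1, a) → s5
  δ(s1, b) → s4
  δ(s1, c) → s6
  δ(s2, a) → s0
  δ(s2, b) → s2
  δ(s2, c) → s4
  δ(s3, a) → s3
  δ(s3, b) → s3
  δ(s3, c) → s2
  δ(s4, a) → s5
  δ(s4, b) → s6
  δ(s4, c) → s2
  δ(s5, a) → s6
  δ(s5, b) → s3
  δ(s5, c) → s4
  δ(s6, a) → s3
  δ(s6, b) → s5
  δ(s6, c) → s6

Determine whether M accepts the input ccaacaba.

s0 --c--> s1
s1 --c--> s6
s6 --a--> s3
s3 --a--> s3
s3 --c--> s2
s2 --a--> s0
s0 --b--> s2
s2 --a--> s0
End in state s0, which is an accepting state.

accepted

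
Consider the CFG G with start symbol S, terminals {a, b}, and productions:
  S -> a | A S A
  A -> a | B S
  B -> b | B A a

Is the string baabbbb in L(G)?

no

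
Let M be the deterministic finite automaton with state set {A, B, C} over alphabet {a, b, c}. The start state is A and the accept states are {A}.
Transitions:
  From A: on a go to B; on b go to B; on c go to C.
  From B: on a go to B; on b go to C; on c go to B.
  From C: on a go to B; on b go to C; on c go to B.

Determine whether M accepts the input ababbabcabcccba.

rejected

A --a--> B
B --b--> C
C --a--> B
B --b--> C
C --b--> C
C --a--> B
B --b--> C
C --c--> B
B --a--> B
B --b--> C
C --c--> B
B --c--> B
B --c--> B
B --b--> C
C --a--> B
End in state B, which is not an accepting state.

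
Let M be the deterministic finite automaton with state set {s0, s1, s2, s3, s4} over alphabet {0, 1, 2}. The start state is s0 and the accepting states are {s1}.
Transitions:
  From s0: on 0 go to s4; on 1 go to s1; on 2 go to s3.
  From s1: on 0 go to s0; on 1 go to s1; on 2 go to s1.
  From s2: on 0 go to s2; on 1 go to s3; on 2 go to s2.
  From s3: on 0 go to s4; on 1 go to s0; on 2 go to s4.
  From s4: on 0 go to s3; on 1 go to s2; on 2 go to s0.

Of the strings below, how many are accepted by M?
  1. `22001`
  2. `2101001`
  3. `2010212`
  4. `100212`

1

`22001`: rejected
`2101001`: rejected
`2010212`: rejected
`100212`: accepted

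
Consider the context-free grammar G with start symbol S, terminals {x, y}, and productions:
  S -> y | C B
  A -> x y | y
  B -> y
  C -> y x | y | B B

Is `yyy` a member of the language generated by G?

yes

S ⇒ CB ⇒ BBB ⇒ yBB ⇒ yyB ⇒ yyy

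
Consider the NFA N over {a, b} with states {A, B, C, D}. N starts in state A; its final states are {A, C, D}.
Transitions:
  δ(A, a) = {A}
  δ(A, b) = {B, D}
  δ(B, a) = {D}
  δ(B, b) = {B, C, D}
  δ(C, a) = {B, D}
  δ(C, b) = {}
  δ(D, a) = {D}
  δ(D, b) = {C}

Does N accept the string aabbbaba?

Start: {A}
read a: {A}
read a: {A}
read b: {B, D}
read b: {B, C, D}
read b: {B, C, D}
read a: {B, D}
read b: {B, C, D}
read a: {B, D}
Reachable ∩ accepting = {D} — nonempty.

accepted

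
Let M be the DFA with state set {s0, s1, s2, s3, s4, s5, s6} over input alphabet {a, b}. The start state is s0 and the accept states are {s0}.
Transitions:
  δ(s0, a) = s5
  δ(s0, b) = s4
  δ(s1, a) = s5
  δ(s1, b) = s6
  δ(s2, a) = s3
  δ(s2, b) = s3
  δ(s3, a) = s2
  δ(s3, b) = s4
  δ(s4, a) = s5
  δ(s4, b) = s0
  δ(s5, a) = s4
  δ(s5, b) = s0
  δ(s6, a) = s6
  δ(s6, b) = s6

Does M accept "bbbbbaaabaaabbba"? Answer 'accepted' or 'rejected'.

rejected

s0 --b--> s4
s4 --b--> s0
s0 --b--> s4
s4 --b--> s0
s0 --b--> s4
s4 --a--> s5
s5 --a--> s4
s4 --a--> s5
s5 --b--> s0
s0 --a--> s5
s5 --a--> s4
s4 --a--> s5
s5 --b--> s0
s0 --b--> s4
s4 --b--> s0
s0 --a--> s5
End in state s5, which is not an accepting state.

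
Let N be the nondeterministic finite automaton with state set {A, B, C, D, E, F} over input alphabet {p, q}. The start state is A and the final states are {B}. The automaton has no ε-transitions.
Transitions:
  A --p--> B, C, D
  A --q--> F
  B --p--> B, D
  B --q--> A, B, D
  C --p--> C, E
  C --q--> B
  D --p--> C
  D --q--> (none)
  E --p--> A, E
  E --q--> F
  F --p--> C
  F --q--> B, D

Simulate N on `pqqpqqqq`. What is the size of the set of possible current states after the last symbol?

Start: {A}
read p: {B, C, D}
read q: {A, B, D}
read q: {A, B, D, F}
read p: {B, C, D}
read q: {A, B, D}
read q: {A, B, D, F}
read q: {A, B, D, F}
read q: {A, B, D, F}
Final reachable set {A, B, D, F} has 4 states.

4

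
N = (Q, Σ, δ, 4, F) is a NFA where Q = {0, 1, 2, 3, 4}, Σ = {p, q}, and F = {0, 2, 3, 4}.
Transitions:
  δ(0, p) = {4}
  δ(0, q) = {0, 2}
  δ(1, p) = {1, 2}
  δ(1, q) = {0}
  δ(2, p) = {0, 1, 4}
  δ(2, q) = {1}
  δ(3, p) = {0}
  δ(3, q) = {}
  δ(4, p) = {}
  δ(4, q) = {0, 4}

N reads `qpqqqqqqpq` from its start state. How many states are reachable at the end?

Start: {4}
read q: {0, 4}
read p: {4}
read q: {0, 4}
read q: {0, 2, 4}
read q: {0, 1, 2, 4}
read q: {0, 1, 2, 4}
read q: {0, 1, 2, 4}
read q: {0, 1, 2, 4}
read p: {0, 1, 2, 4}
read q: {0, 1, 2, 4}
Final reachable set {0, 1, 2, 4} has 4 states.

4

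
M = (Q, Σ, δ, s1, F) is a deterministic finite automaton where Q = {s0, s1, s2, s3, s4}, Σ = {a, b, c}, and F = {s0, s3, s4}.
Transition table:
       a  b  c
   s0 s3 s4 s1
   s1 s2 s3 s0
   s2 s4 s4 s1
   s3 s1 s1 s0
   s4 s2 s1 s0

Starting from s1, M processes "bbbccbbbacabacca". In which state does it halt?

s1 --b--> s3
s3 --b--> s1
s1 --b--> s3
s3 --c--> s0
s0 --c--> s1
s1 --b--> s3
s3 --b--> s1
s1 --b--> s3
s3 --a--> s1
s1 --c--> s0
s0 --a--> s3
s3 --b--> s1
s1 --a--> s2
s2 --c--> s1
s1 --c--> s0
s0 --a--> s3

s3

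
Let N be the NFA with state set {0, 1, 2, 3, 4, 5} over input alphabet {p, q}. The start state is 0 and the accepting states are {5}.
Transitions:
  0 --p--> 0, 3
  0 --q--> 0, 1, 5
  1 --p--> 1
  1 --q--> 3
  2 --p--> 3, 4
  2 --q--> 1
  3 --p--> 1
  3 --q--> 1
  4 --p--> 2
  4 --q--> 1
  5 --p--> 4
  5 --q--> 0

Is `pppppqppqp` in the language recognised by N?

Start: {0}
read p: {0, 3}
read p: {0, 1, 3}
read p: {0, 1, 3}
read p: {0, 1, 3}
read p: {0, 1, 3}
read q: {0, 1, 3, 5}
read p: {0, 1, 3, 4}
read p: {0, 1, 2, 3}
read q: {0, 1, 3, 5}
read p: {0, 1, 3, 4}
Reachable ∩ accepting = {} — empty.

rejected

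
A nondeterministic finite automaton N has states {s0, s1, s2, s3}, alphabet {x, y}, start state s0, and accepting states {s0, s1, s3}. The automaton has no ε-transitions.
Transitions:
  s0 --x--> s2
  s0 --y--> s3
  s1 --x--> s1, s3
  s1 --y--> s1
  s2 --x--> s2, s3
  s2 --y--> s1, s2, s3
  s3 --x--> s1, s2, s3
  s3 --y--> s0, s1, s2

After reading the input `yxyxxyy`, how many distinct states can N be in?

Start: {s0}
read y: {s3}
read x: {s1, s2, s3}
read y: {s0, s1, s2, s3}
read x: {s1, s2, s3}
read x: {s1, s2, s3}
read y: {s0, s1, s2, s3}
read y: {s0, s1, s2, s3}
Final reachable set {s0, s1, s2, s3} has 4 states.

4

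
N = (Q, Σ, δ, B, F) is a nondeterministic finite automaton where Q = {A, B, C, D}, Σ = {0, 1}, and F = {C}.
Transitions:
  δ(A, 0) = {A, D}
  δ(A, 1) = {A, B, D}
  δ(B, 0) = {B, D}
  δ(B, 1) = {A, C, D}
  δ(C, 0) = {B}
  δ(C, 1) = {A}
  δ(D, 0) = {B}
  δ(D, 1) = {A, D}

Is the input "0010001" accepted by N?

accepted

Start: {B}
read 0: {B, D}
read 0: {B, D}
read 1: {A, C, D}
read 0: {A, B, D}
read 0: {A, B, D}
read 0: {A, B, D}
read 1: {A, B, C, D}
Reachable ∩ accepting = {C} — nonempty.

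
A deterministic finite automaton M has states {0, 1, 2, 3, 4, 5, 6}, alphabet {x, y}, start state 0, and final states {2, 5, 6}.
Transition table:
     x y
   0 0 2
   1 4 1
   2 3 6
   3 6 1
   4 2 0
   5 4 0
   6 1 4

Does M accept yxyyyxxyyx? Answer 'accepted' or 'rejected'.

accepted

0 --y--> 2
2 --x--> 3
3 --y--> 1
1 --y--> 1
1 --y--> 1
1 --x--> 4
4 --x--> 2
2 --y--> 6
6 --y--> 4
4 --x--> 2
End in state 2, which is an accepting state.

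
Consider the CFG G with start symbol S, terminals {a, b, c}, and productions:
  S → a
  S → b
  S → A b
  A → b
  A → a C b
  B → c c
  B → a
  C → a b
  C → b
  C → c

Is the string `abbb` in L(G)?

yes

S ⇒ Ab ⇒ aCbb ⇒ abbb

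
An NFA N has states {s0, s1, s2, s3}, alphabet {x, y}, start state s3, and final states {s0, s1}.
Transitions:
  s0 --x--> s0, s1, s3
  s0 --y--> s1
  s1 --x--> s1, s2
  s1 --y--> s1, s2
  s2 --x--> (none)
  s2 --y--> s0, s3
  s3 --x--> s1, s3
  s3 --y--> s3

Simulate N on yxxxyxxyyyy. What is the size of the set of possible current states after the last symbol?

Start: {s3}
read y: {s3}
read x: {s1, s3}
read x: {s1, s2, s3}
read x: {s1, s2, s3}
read y: {s0, s1, s2, s3}
read x: {s0, s1, s2, s3}
read x: {s0, s1, s2, s3}
read y: {s0, s1, s2, s3}
read y: {s0, s1, s2, s3}
read y: {s0, s1, s2, s3}
read y: {s0, s1, s2, s3}
Final reachable set {s0, s1, s2, s3} has 4 states.

4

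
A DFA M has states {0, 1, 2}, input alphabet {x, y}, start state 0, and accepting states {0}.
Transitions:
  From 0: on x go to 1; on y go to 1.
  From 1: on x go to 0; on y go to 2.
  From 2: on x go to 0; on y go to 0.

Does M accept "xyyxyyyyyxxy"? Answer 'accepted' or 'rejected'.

rejected

0 --x--> 1
1 --y--> 2
2 --y--> 0
0 --x--> 1
1 --y--> 2
2 --y--> 0
0 --y--> 1
1 --y--> 2
2 --y--> 0
0 --x--> 1
1 --x--> 0
0 --y--> 1
End in state 1, which is not an accepting state.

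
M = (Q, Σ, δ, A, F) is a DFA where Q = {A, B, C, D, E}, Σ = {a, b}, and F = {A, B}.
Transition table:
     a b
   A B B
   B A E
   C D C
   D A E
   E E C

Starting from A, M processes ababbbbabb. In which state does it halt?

C

A --a--> B
B --b--> E
E --a--> E
E --b--> C
C --b--> C
C --b--> C
C --b--> C
C --a--> D
D --b--> E
E --b--> C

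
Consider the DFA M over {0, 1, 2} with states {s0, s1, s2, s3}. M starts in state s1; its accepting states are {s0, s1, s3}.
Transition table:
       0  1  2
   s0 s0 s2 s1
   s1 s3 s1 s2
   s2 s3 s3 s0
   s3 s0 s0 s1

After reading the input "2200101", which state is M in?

s0

s1 --2--> s2
s2 --2--> s0
s0 --0--> s0
s0 --0--> s0
s0 --1--> s2
s2 --0--> s3
s3 --1--> s0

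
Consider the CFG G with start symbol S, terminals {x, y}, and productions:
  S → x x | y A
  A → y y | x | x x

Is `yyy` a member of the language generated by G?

S ⇒ yA ⇒ yyy

yes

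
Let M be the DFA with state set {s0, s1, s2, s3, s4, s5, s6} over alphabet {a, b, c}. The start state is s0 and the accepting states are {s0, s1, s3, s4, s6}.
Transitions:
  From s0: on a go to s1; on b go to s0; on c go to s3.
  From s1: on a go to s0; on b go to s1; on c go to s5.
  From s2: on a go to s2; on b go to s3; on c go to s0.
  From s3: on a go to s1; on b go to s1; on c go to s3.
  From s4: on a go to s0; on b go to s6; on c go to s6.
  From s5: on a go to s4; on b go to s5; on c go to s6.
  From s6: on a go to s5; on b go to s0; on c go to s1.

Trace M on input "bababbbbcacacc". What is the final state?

s0 --b--> s0
s0 --a--> s1
s1 --b--> s1
s1 --a--> s0
s0 --b--> s0
s0 --b--> s0
s0 --b--> s0
s0 --b--> s0
s0 --c--> s3
s3 --a--> s1
s1 --c--> s5
s5 --a--> s4
s4 --c--> s6
s6 --c--> s1

s1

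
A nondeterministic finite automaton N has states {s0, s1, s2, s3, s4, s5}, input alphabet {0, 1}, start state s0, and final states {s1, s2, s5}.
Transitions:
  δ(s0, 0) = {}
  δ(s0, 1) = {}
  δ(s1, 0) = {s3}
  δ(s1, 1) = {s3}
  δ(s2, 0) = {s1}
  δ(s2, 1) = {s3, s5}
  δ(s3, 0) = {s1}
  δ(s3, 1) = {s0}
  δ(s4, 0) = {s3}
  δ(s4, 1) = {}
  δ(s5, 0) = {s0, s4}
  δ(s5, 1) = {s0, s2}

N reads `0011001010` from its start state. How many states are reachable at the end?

0

Start: {s0}
read 0: {}
The reachable set is empty and stays empty for the remaining 9 symbols.
Final reachable set {} has 0 states.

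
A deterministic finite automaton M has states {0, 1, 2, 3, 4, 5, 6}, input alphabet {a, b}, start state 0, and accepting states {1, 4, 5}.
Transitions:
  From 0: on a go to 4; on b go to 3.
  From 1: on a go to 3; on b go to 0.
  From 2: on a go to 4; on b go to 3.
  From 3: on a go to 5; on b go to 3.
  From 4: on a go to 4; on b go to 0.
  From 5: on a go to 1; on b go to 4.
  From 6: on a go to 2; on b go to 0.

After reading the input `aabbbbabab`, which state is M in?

0

0 --a--> 4
4 --a--> 4
4 --b--> 0
0 --b--> 3
3 --b--> 3
3 --b--> 3
3 --a--> 5
5 --b--> 4
4 --a--> 4
4 --b--> 0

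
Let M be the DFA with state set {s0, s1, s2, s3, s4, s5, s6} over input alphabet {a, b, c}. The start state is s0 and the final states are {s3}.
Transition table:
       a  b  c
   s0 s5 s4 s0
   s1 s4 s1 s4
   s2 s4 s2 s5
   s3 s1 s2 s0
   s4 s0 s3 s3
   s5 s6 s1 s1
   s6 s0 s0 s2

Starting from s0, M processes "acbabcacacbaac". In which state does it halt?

s0

s0 --a--> s5
s5 --c--> s1
s1 --b--> s1
s1 --a--> s4
s4 --b--> s3
s3 --c--> s0
s0 --a--> s5
s5 --c--> s1
s1 --a--> s4
s4 --c--> s3
s3 --b--> s2
s2 --a--> s4
s4 --a--> s0
s0 --c--> s0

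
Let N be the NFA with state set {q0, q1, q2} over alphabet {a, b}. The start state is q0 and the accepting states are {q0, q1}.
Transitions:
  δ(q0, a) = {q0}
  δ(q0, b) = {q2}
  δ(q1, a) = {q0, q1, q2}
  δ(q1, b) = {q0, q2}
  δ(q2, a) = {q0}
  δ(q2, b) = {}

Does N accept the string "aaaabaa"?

accepted

Start: {q0}
read a: {q0}
read a: {q0}
read a: {q0}
read a: {q0}
read b: {q2}
read a: {q0}
read a: {q0}
Reachable ∩ accepting = {q0} — nonempty.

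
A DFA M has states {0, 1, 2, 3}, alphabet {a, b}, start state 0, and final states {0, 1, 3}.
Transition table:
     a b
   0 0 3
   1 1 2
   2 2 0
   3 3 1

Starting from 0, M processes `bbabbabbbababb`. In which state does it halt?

0 --b--> 3
3 --b--> 1
1 --a--> 1
1 --b--> 2
2 --b--> 0
0 --a--> 0
0 --b--> 3
3 --b--> 1
1 --b--> 2
2 --a--> 2
2 --b--> 0
0 --a--> 0
0 --b--> 3
3 --b--> 1

1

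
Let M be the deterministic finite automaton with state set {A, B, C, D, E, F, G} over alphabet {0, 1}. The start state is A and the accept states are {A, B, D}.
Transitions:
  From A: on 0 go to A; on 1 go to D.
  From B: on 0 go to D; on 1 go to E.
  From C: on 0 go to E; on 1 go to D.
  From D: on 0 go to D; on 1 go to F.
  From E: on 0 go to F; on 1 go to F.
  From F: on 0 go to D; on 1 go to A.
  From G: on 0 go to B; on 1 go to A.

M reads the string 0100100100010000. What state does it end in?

A --0--> A
A --1--> D
D --0--> D
D --0--> D
D --1--> F
F --0--> D
D --0--> D
D --1--> F
F --0--> D
D --0--> D
D --0--> D
D --1--> F
F --0--> D
D --0--> D
D --0--> D
D --0--> D

D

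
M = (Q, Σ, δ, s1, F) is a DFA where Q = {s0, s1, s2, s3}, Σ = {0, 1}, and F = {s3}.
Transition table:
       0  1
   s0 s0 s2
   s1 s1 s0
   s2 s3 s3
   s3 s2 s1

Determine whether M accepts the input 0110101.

rejected

s1 --0--> s1
s1 --1--> s0
s0 --1--> s2
s2 --0--> s3
s3 --1--> s1
s1 --0--> s1
s1 --1--> s0
End in state s0, which is not an accepting state.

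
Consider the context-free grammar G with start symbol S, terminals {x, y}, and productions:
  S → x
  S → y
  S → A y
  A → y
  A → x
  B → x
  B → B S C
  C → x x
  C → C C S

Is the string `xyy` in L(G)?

no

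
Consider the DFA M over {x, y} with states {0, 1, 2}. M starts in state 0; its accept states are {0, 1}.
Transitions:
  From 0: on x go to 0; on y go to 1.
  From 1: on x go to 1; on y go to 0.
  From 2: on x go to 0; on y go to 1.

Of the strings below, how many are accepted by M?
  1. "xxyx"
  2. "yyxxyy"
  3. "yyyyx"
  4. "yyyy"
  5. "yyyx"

"xxyx": accepted
"yyxxyy": accepted
"yyyyx": accepted
"yyyy": accepted
"yyyx": accepted

5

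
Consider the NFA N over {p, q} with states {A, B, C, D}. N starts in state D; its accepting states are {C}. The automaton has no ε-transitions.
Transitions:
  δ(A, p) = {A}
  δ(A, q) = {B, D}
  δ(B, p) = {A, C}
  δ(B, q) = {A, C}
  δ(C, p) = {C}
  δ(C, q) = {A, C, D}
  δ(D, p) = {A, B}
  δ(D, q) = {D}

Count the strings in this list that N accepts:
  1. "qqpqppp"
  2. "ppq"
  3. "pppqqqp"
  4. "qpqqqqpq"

4

"qqpqppp": accepted
"ppq": accepted
"pppqqqp": accepted
"qpqqqqpq": accepted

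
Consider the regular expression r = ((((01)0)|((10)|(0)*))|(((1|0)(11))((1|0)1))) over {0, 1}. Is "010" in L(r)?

yes

The left alternative (((01)0)|((10)|(0)*)) matches 010.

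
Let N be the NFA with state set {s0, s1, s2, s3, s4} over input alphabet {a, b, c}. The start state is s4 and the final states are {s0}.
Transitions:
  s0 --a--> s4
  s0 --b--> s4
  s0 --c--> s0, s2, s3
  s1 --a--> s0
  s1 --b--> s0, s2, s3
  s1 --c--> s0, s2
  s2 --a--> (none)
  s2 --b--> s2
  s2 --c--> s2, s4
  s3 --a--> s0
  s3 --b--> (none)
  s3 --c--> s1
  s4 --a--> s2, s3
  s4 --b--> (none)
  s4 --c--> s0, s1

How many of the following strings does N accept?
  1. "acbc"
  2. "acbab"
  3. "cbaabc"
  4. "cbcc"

3

"acbc": accepted
"acbab": rejected
"cbaabc": accepted
"cbcc": accepted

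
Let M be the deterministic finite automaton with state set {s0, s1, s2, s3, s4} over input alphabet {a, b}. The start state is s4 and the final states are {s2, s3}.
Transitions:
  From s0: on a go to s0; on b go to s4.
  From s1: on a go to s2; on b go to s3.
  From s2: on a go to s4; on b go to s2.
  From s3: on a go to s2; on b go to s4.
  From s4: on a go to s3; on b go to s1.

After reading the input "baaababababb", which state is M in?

s4 --b--> s1
s1 --a--> s2
s2 --a--> s4
s4 --a--> s3
s3 --b--> s4
s4 --a--> s3
s3 --b--> s4
s4 --a--> s3
s3 --b--> s4
s4 --a--> s3
s3 --b--> s4
s4 --b--> s1

s1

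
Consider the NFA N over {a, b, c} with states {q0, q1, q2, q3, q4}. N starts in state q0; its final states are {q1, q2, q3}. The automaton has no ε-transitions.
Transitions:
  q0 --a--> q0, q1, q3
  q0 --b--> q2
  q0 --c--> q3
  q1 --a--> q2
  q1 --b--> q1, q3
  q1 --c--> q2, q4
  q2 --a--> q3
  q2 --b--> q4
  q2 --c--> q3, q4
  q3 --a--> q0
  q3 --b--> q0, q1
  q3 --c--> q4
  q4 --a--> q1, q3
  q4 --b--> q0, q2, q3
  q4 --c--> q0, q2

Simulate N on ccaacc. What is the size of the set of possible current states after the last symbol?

3

Start: {q0}
read c: {q3}
read c: {q4}
read a: {q1, q3}
read a: {q0, q2}
read c: {q3, q4}
read c: {q0, q2, q4}
Final reachable set {q0, q2, q4} has 3 states.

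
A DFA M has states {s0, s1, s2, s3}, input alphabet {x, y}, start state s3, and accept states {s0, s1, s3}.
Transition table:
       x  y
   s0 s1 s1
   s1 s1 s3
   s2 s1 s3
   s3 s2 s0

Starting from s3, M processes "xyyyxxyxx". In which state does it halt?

s1

s3 --x--> s2
s2 --y--> s3
s3 --y--> s0
s0 --y--> s1
s1 --x--> s1
s1 --x--> s1
s1 --y--> s3
s3 --x--> s2
s2 --x--> s1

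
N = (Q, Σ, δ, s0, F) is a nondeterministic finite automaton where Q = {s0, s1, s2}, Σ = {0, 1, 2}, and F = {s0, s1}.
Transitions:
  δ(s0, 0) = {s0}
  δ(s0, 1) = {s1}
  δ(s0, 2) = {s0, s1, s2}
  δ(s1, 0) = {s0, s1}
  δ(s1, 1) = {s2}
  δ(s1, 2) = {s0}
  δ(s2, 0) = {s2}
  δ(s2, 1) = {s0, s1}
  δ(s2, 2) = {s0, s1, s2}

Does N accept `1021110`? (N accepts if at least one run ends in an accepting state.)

Start: {s0}
read 1: {s1}
read 0: {s0, s1}
read 2: {s0, s1, s2}
read 1: {s0, s1, s2}
read 1: {s0, s1, s2}
read 1: {s0, s1, s2}
read 0: {s0, s1, s2}
Reachable ∩ accepting = {s0, s1} — nonempty.

accepted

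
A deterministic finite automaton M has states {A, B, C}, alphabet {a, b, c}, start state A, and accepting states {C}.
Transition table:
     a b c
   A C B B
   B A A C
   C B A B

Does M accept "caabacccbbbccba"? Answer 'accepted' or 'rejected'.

A --c--> B
B --a--> A
A --a--> C
C --b--> A
A --a--> C
C --c--> B
B --c--> C
C --c--> B
B --b--> A
A --b--> B
B --b--> A
A --c--> B
B --c--> C
C --b--> A
A --a--> C
End in state C, which is an accepting state.

accepted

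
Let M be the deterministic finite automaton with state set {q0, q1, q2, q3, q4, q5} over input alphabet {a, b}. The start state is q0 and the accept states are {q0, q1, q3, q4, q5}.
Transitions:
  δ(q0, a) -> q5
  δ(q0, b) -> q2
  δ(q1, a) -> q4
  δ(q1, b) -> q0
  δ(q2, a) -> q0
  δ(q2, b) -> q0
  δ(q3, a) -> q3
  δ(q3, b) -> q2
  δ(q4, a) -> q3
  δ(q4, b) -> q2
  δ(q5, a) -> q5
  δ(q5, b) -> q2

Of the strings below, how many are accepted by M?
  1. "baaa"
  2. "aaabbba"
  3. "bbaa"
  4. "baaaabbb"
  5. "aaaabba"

4

"baaa": accepted
"aaabbba": accepted
"bbaa": accepted
"baaaabbb": rejected
"aaaabba": accepted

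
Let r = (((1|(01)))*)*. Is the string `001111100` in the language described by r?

no

001111100 cannot be split into zero or more pieces each matching ((1|(01)))*.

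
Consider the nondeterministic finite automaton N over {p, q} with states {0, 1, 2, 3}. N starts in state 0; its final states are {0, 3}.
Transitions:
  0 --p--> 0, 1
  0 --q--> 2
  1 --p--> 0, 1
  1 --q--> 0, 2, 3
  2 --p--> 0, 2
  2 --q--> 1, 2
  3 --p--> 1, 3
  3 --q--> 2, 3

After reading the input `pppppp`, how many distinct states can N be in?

2

Start: {0}
read p: {0, 1}
read p: {0, 1}
read p: {0, 1}
read p: {0, 1}
read p: {0, 1}
read p: {0, 1}
Final reachable set {0, 1} has 2 states.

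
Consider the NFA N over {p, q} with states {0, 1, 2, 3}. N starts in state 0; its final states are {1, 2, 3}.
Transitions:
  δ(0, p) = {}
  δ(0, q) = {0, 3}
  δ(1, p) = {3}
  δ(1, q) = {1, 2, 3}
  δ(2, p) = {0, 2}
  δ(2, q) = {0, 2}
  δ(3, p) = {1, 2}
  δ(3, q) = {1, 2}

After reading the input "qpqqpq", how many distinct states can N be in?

Start: {0}
read q: {0, 3}
read p: {1, 2}
read q: {0, 1, 2, 3}
read q: {0, 1, 2, 3}
read p: {0, 1, 2, 3}
read q: {0, 1, 2, 3}
Final reachable set {0, 1, 2, 3} has 4 states.

4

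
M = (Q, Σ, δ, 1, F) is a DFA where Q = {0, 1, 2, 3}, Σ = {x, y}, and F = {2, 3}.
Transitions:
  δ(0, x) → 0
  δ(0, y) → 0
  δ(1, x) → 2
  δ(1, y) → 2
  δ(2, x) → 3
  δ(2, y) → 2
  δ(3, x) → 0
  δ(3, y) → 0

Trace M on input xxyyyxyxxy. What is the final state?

0

1 --x--> 2
2 --x--> 3
3 --y--> 0
0 --y--> 0
0 --y--> 0
0 --x--> 0
0 --y--> 0
0 --x--> 0
0 --x--> 0
0 --y--> 0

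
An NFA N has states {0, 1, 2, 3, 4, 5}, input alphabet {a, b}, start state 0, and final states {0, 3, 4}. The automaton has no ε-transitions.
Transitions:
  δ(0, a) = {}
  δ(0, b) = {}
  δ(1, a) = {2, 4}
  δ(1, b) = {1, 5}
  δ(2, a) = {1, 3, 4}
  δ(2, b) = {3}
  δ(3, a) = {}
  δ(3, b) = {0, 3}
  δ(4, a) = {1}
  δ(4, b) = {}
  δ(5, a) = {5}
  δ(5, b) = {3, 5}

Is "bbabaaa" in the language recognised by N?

Start: {0}
read b: {}
The reachable set is empty and stays empty for the remaining 6 symbols.
Reachable ∩ accepting = {} — empty.

rejected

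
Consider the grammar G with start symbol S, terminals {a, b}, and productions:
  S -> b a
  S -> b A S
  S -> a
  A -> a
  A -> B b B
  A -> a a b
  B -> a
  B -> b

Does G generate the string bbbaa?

S ⇒ bAS ⇒ bBbBS ⇒ bbbBS ⇒ bbbaS ⇒ bbbaa

yes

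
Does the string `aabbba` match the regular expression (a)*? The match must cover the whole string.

no

aabbba cannot be split into zero or more pieces each matching a.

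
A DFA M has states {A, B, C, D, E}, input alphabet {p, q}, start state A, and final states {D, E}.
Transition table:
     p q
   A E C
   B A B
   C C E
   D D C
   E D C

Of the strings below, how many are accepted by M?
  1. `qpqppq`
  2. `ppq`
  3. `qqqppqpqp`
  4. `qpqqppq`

`qpqppq`: rejected
`ppq`: rejected
`qqqppqpqp`: rejected
`qpqqppq`: accepted

1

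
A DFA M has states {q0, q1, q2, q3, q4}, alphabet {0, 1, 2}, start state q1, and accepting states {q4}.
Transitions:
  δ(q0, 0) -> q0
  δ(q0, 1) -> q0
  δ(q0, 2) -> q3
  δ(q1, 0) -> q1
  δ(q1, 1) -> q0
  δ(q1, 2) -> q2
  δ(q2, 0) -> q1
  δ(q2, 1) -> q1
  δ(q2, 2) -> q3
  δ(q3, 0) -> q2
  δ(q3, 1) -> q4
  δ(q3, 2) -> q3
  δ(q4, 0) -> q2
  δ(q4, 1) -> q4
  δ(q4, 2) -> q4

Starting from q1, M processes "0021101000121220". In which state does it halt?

q2

q1 --0--> q1
q1 --0--> q1
q1 --2--> q2
q2 --1--> q1
q1 --1--> q0
q0 --0--> q0
q0 --1--> q0
q0 --0--> q0
q0 --0--> q0
q0 --0--> q0
q0 --1--> q0
q0 --2--> q3
q3 --1--> q4
q4 --2--> q4
q4 --2--> q4
q4 --0--> q2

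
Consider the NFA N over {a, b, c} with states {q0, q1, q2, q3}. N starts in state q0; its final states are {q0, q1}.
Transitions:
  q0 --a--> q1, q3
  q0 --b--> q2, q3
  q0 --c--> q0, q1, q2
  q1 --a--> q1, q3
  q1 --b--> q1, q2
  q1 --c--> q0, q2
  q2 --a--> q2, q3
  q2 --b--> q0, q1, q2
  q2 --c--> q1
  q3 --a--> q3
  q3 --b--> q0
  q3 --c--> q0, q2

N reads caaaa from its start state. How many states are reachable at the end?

3

Start: {q0}
read c: {q0, q1, q2}
read a: {q1, q2, q3}
read a: {q1, q2, q3}
read a: {q1, q2, q3}
read a: {q1, q2, q3}
Final reachable set {q1, q2, q3} has 3 states.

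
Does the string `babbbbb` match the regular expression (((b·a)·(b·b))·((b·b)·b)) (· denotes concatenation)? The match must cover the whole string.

Split as babb·bbb: ((b·a)·(b·b)) matches babb and ((b·b)·b) matches bbb.

yes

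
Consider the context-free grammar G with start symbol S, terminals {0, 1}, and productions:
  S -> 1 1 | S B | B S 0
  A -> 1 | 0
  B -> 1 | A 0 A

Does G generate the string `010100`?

no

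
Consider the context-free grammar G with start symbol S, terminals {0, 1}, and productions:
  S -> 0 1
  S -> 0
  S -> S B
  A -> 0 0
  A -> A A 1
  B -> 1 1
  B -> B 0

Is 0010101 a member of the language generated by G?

no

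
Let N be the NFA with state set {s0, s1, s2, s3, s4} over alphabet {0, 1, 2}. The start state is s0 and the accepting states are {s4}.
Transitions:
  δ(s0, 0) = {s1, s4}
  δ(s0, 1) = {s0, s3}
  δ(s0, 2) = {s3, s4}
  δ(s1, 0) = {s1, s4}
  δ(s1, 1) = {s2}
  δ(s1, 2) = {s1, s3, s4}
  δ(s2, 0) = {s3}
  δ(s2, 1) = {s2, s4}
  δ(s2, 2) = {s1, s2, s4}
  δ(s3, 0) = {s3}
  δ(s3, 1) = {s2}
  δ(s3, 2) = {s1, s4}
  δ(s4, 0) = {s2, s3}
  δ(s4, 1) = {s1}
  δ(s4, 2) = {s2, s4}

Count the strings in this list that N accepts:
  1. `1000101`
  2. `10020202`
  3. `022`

3

`1000101`: accepted
`10020202`: accepted
`022`: accepted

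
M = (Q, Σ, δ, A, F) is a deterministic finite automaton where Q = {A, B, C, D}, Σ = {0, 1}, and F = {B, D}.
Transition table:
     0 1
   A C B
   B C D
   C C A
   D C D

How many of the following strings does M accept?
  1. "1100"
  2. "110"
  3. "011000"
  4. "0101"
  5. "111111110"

0

"1100": rejected
"110": rejected
"011000": rejected
"0101": rejected
"111111110": rejected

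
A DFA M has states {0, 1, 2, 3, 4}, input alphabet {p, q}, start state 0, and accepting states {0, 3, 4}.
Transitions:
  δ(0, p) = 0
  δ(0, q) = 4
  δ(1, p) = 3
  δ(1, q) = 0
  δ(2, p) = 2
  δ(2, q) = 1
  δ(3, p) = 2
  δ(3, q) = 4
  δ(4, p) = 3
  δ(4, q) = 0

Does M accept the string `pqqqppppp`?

rejected

0 --p--> 0
0 --q--> 4
4 --q--> 0
0 --q--> 4
4 --p--> 3
3 --p--> 2
2 --p--> 2
2 --p--> 2
2 --p--> 2
End in state 2, which is not an accepting state.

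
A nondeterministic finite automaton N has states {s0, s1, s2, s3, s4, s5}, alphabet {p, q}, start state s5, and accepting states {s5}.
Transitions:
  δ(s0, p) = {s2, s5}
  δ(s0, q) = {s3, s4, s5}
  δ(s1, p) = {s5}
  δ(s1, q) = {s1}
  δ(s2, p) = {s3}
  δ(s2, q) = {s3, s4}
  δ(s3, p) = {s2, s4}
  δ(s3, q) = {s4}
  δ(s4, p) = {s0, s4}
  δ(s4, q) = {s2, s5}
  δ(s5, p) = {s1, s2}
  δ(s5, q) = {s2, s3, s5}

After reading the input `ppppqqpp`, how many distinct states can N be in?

Start: {s5}
read p: {s1, s2}
read p: {s3, s5}
read p: {s1, s2, s4}
read p: {s0, s3, s4, s5}
read q: {s2, s3, s4, s5}
read q: {s2, s3, s4, s5}
read p: {s0, s1, s2, s3, s4}
read p: {s0, s2, s3, s4, s5}
Final reachable set {s0, s2, s3, s4, s5} has 5 states.

5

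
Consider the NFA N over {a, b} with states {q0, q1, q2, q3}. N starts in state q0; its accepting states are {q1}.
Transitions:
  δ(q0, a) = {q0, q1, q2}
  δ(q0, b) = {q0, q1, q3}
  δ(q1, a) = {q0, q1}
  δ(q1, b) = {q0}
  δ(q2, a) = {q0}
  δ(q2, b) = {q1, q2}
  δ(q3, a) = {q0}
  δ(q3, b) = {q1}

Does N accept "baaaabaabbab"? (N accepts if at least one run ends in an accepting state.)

Start: {q0}
read b: {q0, q1, q3}
read a: {q0, q1, q2}
read a: {q0, q1, q2}
read a: {q0, q1, q2}
read a: {q0, q1, q2}
read b: {q0, q1, q2, q3}
read a: {q0, q1, q2}
read a: {q0, q1, q2}
read b: {q0, q1, q2, q3}
read b: {q0, q1, q2, q3}
read a: {q0, q1, q2}
read b: {q0, q1, q2, q3}
Reachable ∩ accepting = {q1} — nonempty.

accepted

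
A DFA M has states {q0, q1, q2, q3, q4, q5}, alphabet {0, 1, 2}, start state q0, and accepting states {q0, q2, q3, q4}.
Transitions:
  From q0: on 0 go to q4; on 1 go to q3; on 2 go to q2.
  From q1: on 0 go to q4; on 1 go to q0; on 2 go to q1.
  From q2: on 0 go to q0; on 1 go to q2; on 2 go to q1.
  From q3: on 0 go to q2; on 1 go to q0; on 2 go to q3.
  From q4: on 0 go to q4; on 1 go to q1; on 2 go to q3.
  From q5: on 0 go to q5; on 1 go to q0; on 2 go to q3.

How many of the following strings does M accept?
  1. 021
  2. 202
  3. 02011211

3

021: accepted
202: accepted
02011211: accepted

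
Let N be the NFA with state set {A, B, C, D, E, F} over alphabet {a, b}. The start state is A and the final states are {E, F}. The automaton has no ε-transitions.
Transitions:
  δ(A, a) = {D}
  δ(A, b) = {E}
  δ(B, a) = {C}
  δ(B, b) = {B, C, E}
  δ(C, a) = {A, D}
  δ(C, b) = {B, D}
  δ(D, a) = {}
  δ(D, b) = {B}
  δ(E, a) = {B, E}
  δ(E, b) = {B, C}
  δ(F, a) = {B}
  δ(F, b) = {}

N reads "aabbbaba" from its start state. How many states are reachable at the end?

Start: {A}
read a: {D}
read a: {}
The reachable set is empty and stays empty for the remaining 6 symbols.
Final reachable set {} has 0 states.

0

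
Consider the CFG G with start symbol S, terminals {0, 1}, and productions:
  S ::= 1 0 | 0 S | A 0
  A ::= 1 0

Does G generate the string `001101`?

no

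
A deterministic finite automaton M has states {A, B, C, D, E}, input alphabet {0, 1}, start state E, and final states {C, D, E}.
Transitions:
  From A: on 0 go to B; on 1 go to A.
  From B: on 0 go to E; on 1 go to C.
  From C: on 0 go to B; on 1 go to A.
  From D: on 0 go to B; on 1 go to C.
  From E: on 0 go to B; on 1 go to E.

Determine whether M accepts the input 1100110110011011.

rejected

E --1--> E
E --1--> E
E --0--> B
B --0--> E
E --1--> E
E --1--> E
E --0--> B
B --1--> C
C --1--> A
A --0--> B
B --0--> E
E --1--> E
E --1--> E
E --0--> B
B --1--> C
C --1--> A
End in state A, which is not an accepting state.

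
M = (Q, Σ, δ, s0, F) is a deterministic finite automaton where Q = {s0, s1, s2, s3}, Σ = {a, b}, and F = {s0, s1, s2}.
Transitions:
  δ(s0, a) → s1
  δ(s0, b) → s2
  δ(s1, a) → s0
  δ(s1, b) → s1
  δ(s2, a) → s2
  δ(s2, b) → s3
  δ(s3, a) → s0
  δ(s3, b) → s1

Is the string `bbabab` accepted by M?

s0 --b--> s2
s2 --b--> s3
s3 --a--> s0
s0 --b--> s2
s2 --a--> s2
s2 --b--> s3
End in state s3, which is not an accepting state.

rejected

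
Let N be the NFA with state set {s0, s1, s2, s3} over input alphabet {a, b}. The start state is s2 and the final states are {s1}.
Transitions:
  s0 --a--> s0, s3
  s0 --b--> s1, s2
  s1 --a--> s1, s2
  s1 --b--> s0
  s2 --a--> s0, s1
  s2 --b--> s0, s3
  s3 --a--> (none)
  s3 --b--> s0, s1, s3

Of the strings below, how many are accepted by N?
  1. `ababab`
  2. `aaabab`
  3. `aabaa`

3

`ababab`: accepted
`aaabab`: accepted
`aabaa`: accepted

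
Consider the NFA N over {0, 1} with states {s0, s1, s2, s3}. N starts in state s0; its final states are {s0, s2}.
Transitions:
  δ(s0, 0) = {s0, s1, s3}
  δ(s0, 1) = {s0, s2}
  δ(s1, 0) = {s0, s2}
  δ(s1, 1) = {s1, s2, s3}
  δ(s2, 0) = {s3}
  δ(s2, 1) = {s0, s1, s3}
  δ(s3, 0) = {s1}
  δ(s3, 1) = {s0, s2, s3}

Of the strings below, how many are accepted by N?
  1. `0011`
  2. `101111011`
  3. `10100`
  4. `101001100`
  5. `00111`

`0011`: accepted
`101111011`: accepted
`10100`: accepted
`101001100`: accepted
`00111`: accepted

5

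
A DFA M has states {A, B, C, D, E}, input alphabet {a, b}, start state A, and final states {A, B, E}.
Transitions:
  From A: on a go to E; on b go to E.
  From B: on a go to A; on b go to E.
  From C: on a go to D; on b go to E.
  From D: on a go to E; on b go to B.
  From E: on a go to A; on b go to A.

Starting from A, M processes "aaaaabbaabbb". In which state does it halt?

A --a--> E
E --a--> A
A --a--> E
E --a--> A
A --a--> E
E --b--> A
A --b--> E
E --a--> A
A --a--> E
E --b--> A
A --b--> E
E --b--> A

A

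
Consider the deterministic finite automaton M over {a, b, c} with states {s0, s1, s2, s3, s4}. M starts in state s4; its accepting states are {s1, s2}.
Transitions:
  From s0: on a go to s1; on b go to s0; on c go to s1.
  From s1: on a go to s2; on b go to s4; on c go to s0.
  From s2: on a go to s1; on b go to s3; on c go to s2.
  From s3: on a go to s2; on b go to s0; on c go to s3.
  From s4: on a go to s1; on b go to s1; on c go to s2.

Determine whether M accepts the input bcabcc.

accepted

s4 --b--> s1
s1 --c--> s0
s0 --a--> s1
s1 --b--> s4
s4 --c--> s2
s2 --c--> s2
End in state s2, which is an accepting state.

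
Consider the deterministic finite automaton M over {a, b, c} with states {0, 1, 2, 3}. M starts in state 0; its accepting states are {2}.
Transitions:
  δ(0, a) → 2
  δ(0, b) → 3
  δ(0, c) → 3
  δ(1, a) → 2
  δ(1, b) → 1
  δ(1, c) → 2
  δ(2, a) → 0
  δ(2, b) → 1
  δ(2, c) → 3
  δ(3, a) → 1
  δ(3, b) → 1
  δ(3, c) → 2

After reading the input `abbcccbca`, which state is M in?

0

0 --a--> 2
2 --b--> 1
1 --b--> 1
1 --c--> 2
2 --c--> 3
3 --c--> 2
2 --b--> 1
1 --c--> 2
2 --a--> 0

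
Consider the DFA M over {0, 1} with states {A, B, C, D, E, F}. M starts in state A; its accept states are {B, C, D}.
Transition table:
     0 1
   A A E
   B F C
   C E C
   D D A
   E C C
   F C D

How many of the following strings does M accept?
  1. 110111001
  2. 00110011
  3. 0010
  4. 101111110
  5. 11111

4

110111001: accepted
00110011: accepted
0010: accepted
101111110: rejected
11111: accepted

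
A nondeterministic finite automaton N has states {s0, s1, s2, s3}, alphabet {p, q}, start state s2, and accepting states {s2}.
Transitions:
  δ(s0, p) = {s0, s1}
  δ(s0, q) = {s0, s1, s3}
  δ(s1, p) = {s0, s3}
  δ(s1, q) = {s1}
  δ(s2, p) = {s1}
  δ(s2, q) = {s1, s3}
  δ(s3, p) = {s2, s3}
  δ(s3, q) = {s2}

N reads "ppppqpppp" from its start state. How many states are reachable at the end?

Start: {s2}
read p: {s1}
read p: {s0, s3}
read p: {s0, s1, s2, s3}
read p: {s0, s1, s2, s3}
read q: {s0, s1, s2, s3}
read p: {s0, s1, s2, s3}
read p: {s0, s1, s2, s3}
read p: {s0, s1, s2, s3}
read p: {s0, s1, s2, s3}
Final reachable set {s0, s1, s2, s3} has 4 states.

4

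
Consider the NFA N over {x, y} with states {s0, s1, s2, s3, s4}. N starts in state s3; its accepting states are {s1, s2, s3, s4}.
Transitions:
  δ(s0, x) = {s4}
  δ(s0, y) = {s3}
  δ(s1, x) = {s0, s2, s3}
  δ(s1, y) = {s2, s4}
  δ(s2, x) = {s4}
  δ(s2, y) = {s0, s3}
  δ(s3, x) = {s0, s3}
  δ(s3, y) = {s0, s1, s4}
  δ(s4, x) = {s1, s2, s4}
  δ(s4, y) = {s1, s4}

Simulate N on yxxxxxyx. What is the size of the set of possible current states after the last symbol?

Start: {s3}
read y: {s0, s1, s4}
read x: {s0, s1, s2, s3, s4}
read x: {s0, s1, s2, s3, s4}
read x: {s0, s1, s2, s3, s4}
read x: {s0, s1, s2, s3, s4}
read x: {s0, s1, s2, s3, s4}
read y: {s0, s1, s2, s3, s4}
read x: {s0, s1, s2, s3, s4}
Final reachable set {s0, s1, s2, s3, s4} has 5 states.

5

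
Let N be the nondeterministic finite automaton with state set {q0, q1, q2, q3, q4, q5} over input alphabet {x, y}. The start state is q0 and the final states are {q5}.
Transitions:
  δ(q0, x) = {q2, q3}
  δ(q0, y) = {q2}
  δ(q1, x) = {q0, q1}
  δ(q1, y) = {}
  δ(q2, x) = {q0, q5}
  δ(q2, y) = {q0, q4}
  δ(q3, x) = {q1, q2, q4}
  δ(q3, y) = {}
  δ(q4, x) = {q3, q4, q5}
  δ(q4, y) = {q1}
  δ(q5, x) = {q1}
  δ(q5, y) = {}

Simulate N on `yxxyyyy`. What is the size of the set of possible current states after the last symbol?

Start: {q0}
read y: {q2}
read x: {q0, q5}
read x: {q1, q2, q3}
read y: {q0, q4}
read y: {q1, q2}
read y: {q0, q4}
read y: {q1, q2}
Final reachable set {q1, q2} has 2 states.

2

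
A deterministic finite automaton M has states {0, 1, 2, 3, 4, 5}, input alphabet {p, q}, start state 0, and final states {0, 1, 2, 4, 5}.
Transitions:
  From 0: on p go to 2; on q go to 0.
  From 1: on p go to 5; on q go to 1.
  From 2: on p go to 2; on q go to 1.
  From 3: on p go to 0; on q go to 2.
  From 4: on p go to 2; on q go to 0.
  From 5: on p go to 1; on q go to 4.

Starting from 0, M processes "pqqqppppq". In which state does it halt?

1

0 --p--> 2
2 --q--> 1
1 --q--> 1
1 --q--> 1
1 --p--> 5
5 --p--> 1
1 --p--> 5
5 --p--> 1
1 --q--> 1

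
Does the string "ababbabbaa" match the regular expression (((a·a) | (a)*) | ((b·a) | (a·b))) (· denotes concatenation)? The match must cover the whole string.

no

Neither ((a·a)|(a)*) nor ((b·a)|(a·b)) matches ababbabbaa.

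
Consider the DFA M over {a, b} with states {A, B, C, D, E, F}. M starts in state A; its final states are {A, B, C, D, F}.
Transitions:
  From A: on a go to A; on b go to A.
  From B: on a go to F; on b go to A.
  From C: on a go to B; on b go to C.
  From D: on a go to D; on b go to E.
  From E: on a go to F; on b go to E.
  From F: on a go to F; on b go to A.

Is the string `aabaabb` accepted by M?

accepted

A --a--> A
A --a--> A
A --b--> A
A --a--> A
A --a--> A
A --b--> A
A --b--> A
End in state A, which is an accepting state.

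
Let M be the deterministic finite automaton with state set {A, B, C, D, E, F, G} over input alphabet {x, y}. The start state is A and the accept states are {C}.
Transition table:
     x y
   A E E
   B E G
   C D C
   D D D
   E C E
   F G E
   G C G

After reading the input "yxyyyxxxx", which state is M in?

D

A --y--> E
E --x--> C
C --y--> C
C --y--> C
C --y--> C
C --x--> D
D --x--> D
D --x--> D
D --x--> D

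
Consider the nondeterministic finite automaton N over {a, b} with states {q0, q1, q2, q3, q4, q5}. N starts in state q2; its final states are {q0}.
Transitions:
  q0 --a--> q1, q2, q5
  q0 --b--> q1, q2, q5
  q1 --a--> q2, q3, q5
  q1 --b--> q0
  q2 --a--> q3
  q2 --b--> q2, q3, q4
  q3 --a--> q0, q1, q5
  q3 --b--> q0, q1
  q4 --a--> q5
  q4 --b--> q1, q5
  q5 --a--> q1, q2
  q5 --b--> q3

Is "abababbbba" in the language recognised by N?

Start: {q2}
read a: {q3}
read b: {q0, q1}
read a: {q1, q2, q3, q5}
read b: {q0, q1, q2, q3, q4}
read a: {q0, q1, q2, q3, q5}
read b: {q0, q1, q2, q3, q4, q5}
read b: {q0, q1, q2, q3, q4, q5}
read b: {q0, q1, q2, q3, q4, q5}
read b: {q0, q1, q2, q3, q4, q5}
read a: {q0, q1, q2, q3, q5}
Reachable ∩ accepting = {q0} — nonempty.

accepted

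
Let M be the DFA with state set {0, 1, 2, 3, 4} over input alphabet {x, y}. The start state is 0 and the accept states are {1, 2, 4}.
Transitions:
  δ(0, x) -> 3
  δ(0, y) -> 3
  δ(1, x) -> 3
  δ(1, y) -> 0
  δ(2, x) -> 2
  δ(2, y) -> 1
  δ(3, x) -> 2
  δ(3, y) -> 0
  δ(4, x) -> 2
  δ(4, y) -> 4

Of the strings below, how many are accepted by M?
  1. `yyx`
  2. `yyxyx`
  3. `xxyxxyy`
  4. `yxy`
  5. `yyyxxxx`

2

`yyx`: rejected
`yyxyx`: rejected
`xxyxxyy`: rejected
`yxy`: accepted
`yyyxxxx`: accepted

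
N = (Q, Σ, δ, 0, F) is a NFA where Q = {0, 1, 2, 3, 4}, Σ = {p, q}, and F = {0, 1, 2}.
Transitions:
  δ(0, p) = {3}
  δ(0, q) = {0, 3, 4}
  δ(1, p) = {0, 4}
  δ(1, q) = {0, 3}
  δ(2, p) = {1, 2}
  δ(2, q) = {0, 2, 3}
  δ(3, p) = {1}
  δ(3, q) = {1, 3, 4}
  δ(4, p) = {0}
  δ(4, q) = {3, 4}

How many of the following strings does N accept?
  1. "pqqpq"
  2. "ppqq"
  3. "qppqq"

3

"pqqpq": accepted
"ppqq": accepted
"qppqq": accepted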